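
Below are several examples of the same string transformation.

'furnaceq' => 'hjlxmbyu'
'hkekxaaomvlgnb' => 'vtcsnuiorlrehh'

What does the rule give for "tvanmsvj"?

In each case the input is transformed by: swap the front and back halves of the string, then shift every letter 7 places forward in the alphabet (wrapping around).
"tvanmsvj" → "msvjtvan" → "tzcqachu".

tzcqachu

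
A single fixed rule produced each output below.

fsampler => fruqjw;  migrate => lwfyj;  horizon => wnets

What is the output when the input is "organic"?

lfsnh

Looking at the pairs, the operation is to delete the first 2 characters, then shift every letter 5 places forward in the alphabet (wrapping around).
On "organic" that produces "lfsnh".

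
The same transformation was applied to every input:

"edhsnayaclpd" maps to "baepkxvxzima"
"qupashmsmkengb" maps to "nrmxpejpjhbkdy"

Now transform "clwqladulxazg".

zitnixariuxwd

In each case the input is transformed by: shift every letter 3 places backward in the alphabet (wrapping around).
On "clwqladulxazg" that produces "zitnixariuxwd".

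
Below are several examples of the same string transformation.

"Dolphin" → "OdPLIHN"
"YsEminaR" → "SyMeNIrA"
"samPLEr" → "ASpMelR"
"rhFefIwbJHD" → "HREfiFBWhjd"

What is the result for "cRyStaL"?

What's happening: swap each adjacent pair of characters (1↔2, 3↔4, ...), then flip the case of every letter.
On "cRyStaL": the first step gives "RcSyatL", and the second then gives "rCsYATl".

rCsYATl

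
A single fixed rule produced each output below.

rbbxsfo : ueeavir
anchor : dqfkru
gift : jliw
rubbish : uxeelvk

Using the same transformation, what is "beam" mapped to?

The pattern: shift every letter 3 places forward in the alphabet (wrapping around).
On "beam" that produces "ehdp".

ehdp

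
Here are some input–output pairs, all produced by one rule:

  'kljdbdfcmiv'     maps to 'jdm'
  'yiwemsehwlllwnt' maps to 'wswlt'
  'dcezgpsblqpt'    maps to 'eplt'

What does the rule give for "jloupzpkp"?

ozp

In each case the input is transformed by: keep one character in every 3, starting at position 3 (positions 3rd, 6th, 9th, ...).
On "jloupzpkp" that produces "ozp".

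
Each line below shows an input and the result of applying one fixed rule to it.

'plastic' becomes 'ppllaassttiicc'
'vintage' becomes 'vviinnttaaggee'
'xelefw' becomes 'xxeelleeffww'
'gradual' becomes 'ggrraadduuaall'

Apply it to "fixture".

ffiixxttuurree

Rule — double every character.
For "fixture" the result is "ffiixxttuurree".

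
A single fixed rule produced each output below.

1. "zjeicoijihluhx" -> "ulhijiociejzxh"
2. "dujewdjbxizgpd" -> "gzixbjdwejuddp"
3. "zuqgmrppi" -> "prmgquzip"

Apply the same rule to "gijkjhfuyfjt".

fyufhjkjigtj

Each output is the input with this applied: move the last 2 characters to the front (rotate right by 2), then reverse the string.
Starting from "gijkjhfuyfjt": after the first operation, "jtgijkjhfuyf"; after the second, "fyufhjkjigtj".
(Check on "dujewdjbxizgpd": → "pddujewdjbxizg" → "gzixbjdwejuddp" ✓)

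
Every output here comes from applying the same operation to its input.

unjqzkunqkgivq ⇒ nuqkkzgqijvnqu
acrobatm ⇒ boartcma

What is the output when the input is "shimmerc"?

mmeirhcs

Rule — swap the front and back halves of the string, then take characters alternately from the front and the back (1st, last, 2nd, 2nd-last, ...).
Starting from "shimmerc": after the first operation, "mercshim"; after the second, "mmeirhcs".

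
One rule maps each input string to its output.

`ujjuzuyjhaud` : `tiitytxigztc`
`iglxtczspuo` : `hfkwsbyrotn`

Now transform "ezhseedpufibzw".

dygrddcotehayv

Looking at the pairs, the operation is to shift every letter 1 place backward in the alphabet (wrapping around).
Doing the same to "ezhseedpufibzw": "dygrddcotehayv".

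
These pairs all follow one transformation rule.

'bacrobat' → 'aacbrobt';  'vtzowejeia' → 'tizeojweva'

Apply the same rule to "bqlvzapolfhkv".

qklhvfzlaopbv

Rule — take characters alternately from the front and the back (1st, last, 2nd, 2nd-last, ...), then move the first 2 characters to the end (rotate left by 2).
On "bqlvzapolfhkv": the first step gives "bvqklhvfzlaop", and the second then gives "qklhvfzlaopbv".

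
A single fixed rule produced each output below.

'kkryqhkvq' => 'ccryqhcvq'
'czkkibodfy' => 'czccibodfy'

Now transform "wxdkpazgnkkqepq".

What's happening: replace every "k" with "c".
On "wxdkpazgnkkqepq" that produces "wxdcpazgnccqepq".

wxdcpazgnccqepq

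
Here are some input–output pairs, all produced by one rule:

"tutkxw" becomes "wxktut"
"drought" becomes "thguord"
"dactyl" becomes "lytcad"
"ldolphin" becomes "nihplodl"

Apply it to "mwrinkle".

The pattern: reverse the string.
Doing the same to "mwrinkle": "elknirwm".

elknirwm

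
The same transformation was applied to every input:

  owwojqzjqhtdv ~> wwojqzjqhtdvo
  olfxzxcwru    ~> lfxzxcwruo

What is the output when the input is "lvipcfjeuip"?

vipcfjeuipl

The pattern: move the first character to the end.
Applying that to "lvipcfjeuip" gives "vipcfjeuipl".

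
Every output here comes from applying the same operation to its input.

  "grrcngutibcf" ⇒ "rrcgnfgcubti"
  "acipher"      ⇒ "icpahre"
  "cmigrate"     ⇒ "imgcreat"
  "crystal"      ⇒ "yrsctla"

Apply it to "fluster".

In each case the input is transformed by: move the first 2 characters to the end (rotate left by 2), then take characters alternately from the front and the back (1st, last, 2nd, 2nd-last, ...).
So "fluster" becomes "ulsftre".

ulsftre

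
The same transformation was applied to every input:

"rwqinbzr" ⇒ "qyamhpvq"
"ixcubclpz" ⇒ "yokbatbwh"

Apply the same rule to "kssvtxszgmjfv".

ueilfyrwsurrj

The transformation: shift every letter 1 place backward in the alphabet (wrapping around), then reverse the string.
Starting from "kssvtxszgmjfv": after the first operation, "jrruswryflieu"; after the second, "ueilfyrwsurrj".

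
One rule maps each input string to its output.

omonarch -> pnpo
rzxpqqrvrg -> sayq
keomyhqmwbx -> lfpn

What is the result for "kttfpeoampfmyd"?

luug

The transformation: shift every letter 1 place forward in the alphabet (wrapping around), then keep only the first 4 characters.
On "kttfpeoampfmyd": the first step gives "luugqfpbnqgnze", and the second then gives "luug".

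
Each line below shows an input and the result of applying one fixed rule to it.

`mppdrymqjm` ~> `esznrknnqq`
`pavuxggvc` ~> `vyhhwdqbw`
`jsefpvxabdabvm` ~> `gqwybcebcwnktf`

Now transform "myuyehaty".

In each case the input is transformed by: move the first 3 characters to the end (rotate left by 3), then shift every letter 1 place forward in the alphabet (wrapping around).
Doing the same to "myuyehaty": "zfibuznzv".

zfibuznzv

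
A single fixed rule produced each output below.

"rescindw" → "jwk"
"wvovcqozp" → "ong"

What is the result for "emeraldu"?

wew

The rule is to shift every letter 8 places backward in the alphabet (wrapping around), then keep only the first 3 characters.
On "emeraldu" that produces "wew".
(Check on "wvovcqozp": → "ongnuigrh" → "ong" ✓)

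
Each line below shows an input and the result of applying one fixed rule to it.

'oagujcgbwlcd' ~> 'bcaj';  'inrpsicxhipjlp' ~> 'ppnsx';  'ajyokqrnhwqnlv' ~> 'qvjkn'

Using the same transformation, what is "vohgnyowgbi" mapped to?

The pattern: keep one character in every 3, starting at position 2 (positions 2nd, 5th, 8th, ...), then move the last 2 characters to the front (rotate right by 2).
Working it through for "vohgnyowgbi": intermediate "onwi", final "wion".

wion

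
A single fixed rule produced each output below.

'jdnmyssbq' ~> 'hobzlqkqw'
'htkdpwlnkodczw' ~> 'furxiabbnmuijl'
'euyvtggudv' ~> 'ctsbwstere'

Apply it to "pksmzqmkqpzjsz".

nxiqqhkxxnooki

The transformation: shift every letter 2 places backward in the alphabet (wrapping around), then take characters alternately from the front and the back (1st, last, 2nd, 2nd-last, ...).
So "pksmzqmkqpzjsz" becomes "nxiqqhkxxnooki".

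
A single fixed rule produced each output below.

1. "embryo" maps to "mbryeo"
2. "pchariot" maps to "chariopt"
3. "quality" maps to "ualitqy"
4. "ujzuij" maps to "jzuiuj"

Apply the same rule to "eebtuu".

ebtueu

Looking at the pairs, the operation is to swap the first and last characters, then move the first character to the end.
On "eebtuu": the first step gives "uebtue", and the second then gives "ebtueu".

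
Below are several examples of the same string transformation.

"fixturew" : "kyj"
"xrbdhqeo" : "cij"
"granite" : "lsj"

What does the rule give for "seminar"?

xnw

Rule — shift every letter 5 places forward in the alphabet (wrapping around), then keep one character in every 3, starting at position 1 (positions 1st, 4th, 7th, ...).
Applying both steps to "seminar": "xjrnsfw", then "xnw".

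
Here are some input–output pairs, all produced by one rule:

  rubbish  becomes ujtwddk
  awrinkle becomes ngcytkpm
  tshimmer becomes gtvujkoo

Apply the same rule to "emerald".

The transformation: shift every letter 2 places forward in the alphabet (wrapping around), then move the last 2 characters to the front (rotate right by 2).
On "emerald" that produces "nfgogtc".

nfgogtc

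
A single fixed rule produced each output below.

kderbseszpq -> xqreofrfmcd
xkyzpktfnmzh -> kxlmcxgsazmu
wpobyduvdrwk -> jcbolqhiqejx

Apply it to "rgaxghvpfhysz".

The rule is to shift every letter 13 places forward in the alphabet (wrapping around) — i.e. ROT13.
On "rgaxghvpfhysz" that produces "etnktuicsulfm".

etnktuicsulfm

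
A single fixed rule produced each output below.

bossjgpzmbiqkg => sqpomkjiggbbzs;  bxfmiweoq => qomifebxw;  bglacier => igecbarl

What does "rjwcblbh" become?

ljhcbbwr

The rule is to sort the characters into reverse alphabetical order, then move the first 2 characters to the end (rotate left by 2).
For "rjwcblbh", step one produces "wrljhcbb"; step two turns that into "ljhcbbwr".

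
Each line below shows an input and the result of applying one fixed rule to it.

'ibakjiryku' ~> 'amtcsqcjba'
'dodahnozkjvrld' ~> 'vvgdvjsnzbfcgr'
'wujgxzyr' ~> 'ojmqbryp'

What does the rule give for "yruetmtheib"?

Rule — shift every letter 8 places backward in the alphabet (wrapping around), then take characters alternately from the front and the back (1st, last, 2nd, 2nd-last, ...).
Starting from "yruetmtheib": after the first operation, "qjmwlelzwat"; after the second, "qtjamwwzlle".

qtjamwwzlle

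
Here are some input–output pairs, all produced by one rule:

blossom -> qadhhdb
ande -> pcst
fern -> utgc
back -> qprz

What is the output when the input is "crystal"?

The rule is to shift every letter 11 places backward in the alphabet (wrapping around).
"crystal" → "rgnhipa".

rgnhipa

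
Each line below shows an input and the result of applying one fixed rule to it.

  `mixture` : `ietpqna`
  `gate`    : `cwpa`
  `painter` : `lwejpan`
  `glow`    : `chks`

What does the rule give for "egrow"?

acnks

In each case the input is transformed by: shift every letter 4 places backward in the alphabet (wrapping around).
So "egrow" becomes "acnks".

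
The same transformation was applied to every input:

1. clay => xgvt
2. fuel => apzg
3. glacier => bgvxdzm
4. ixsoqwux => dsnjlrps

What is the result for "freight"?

amzdbco

The pattern: shift every letter 5 places backward in the alphabet (wrapping around).
So "freight" becomes "amzdbco".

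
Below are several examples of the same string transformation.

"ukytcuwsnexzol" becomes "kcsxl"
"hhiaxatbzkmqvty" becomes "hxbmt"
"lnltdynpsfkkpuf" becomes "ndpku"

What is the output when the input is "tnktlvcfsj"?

Rule — keep one character in every 3, starting at position 2 (positions 2nd, 5th, 8th, ...).
Applying that to "tnktlvcfsj" gives "nlf".

nlf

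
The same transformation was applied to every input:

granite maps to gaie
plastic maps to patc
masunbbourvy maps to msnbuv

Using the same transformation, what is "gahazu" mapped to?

The rule is to keep every other character starting from the first (positions 1st, 3rd, 5th, ...).
Doing the same to "gahazu": "ghz".

ghz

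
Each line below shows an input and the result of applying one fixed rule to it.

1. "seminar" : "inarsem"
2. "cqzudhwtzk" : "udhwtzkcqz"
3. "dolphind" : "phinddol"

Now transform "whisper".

The transformation: move the first 3 characters to the end (rotate left by 3).
Doing the same to "whisper": "sperwhi".

sperwhi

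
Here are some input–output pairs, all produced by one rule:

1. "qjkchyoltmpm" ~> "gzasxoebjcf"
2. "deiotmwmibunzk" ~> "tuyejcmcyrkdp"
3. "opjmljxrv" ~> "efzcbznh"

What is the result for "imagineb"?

The rule is to delete the last character, then shift every letter 10 places backward in the alphabet (wrapping around).
On "imagineb" that produces "ycqwydu".

ycqwydu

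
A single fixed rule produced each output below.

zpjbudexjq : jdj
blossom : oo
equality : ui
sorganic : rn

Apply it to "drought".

oh

The pattern: keep one character in every 3, starting at position 3 (positions 3rd, 6th, 9th, ...).
Doing the same to "drought": "oh".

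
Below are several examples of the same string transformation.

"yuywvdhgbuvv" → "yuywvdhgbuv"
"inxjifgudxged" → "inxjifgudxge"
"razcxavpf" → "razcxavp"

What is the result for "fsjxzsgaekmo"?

fsjxzsgaekm

Looking at the pairs, the operation is to delete the last character.
Doing the same to "fsjxzsgaekmo": "fsjxzsgaekm".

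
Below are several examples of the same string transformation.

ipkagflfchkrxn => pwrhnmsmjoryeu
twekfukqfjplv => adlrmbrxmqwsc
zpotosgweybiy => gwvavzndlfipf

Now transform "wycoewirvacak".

dfjvldpychjhr

The pattern: shift every letter 7 places forward in the alphabet (wrapping around).
So "wycoewirvacak" becomes "dfjvldpychjhr".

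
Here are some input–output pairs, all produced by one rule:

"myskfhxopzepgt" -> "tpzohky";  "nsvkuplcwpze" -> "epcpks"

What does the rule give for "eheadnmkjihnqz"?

zniknah

Rule — reverse the string, then keep every other character starting from the first (positions 1st, 3rd, 5th, ...).
Starting from "eheadnmkjihnqz": after the first operation, "zqnhijkmndaehe"; after the second, "zniknah".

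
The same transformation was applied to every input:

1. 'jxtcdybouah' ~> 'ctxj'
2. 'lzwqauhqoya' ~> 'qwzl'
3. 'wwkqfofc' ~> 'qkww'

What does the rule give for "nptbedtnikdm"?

Looking at the pairs, the operation is to reverse the string, then keep only the last 4 characters.
Starting from "nptbedtnikdm": after the first operation, "mdkintdebtpn"; after the second, "btpn".

btpn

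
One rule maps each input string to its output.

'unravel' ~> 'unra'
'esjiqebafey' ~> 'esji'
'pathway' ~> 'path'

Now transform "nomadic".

Each output is the input with this applied: keep only the first 4 characters.
So "nomadic" becomes "noma".

noma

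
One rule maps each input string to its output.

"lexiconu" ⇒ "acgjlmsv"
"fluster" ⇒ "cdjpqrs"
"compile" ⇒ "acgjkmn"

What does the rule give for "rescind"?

The rule is to sort the characters into alphabetical order, then shift every letter 2 places backward in the alphabet (wrapping around).
"rescind" → "cdeinrs" → "abcglpq".

abcglpq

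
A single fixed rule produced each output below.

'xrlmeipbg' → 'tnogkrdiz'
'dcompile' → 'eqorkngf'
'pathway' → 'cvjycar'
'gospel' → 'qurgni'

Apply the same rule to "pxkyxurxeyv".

zmazwtzgaxr

The rule is to move the first character to the end, then shift every letter 2 places forward in the alphabet (wrapping around).
Working it through for "pxkyxurxeyv": intermediate "xkyxurxeyvp", final "zmazwtzgaxr".
(Check on "gospel": → "ospelg" → "qurgni" ✓)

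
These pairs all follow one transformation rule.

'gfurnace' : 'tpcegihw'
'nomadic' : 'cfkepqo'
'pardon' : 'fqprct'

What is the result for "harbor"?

Looking at the pairs, the operation is to move the first 3 characters to the end (rotate left by 3), then shift every letter 2 places forward in the alphabet (wrapping around).
For "harbor", step one produces "borhar"; step two turns that into "dqtjct".

dqtjct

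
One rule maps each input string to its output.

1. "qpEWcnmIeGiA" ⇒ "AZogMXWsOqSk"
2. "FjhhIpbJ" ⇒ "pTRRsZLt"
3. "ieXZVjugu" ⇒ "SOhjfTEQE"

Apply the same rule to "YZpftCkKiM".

The rule is to flip the case of every letter, then shift every letter 10 places forward in the alphabet (wrapping around).
Applying that to "YZpftCkKiM" gives "ijZPDmUuSw".

ijZPDmUuSw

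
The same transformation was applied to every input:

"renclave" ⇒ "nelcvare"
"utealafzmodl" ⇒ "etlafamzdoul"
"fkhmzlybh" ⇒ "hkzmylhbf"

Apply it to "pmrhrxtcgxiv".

rmrhtxgcixpv

What's happening: move the first character to the end, then swap each adjacent pair of characters (1↔2, 3↔4, ...).
Working it through for "pmrhrxtcgxiv": intermediate "mrhrxtcgxivp", final "rmrhtxgcixpv".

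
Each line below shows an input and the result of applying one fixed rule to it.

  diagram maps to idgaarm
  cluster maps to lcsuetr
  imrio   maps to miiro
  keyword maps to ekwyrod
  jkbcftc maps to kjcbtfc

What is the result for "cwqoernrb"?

wcoqrernb

Rule — swap each adjacent pair of characters (1↔2, 3↔4, ...).
On "cwqoernrb" that produces "wcoqrernb".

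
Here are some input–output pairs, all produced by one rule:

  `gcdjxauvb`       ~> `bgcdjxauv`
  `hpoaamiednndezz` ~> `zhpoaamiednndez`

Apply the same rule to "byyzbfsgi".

Rule — move the last character to the front.
So "byyzbfsgi" becomes "ibyyzbfsg".

ibyyzbfsg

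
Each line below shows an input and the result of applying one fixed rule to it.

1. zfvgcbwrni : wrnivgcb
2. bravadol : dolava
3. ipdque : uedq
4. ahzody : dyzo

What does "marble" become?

The rule is to delete the first 2 characters, then swap the front and back halves of the string.
Working it through for "marble": intermediate "rble", final "lerb".
(Check on "zfvgcbwrni": → "vgcbwrni" → "wrnivgcb" ✓)

lerb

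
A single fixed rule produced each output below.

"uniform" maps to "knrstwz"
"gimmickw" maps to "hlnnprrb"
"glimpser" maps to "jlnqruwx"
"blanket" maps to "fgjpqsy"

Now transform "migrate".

What's happening: sort the characters into alphabetical order, then shift every letter 5 places forward in the alphabet (wrapping around).
Applying both steps to "migrate": "aegimrt", then "fjlnrwy".

fjlnrwy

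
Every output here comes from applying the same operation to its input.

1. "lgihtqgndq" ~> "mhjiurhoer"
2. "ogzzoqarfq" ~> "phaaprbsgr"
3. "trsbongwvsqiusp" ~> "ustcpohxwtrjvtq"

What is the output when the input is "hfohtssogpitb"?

What's happening: shift every letter 1 place forward in the alphabet (wrapping around).
For "hfohtssogpitb" the result is "igpiuttphqjuc".

igpiuttphqjuc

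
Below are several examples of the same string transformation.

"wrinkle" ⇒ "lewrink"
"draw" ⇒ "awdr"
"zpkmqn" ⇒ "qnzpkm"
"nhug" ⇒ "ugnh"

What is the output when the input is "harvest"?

stharve

Looking at the pairs, the operation is to move the last 2 characters to the front (rotate right by 2).
For "harvest" the result is "stharve".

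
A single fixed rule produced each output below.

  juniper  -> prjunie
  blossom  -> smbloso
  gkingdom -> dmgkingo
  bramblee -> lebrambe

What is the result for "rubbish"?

Looking at the pairs, the operation is to move the last 2 characters to the front (rotate right by 2), then swap the first and last characters.
Starting from "rubbish": after the first operation, "shrubbi"; after the second, "ihrubbs".

ihrubbs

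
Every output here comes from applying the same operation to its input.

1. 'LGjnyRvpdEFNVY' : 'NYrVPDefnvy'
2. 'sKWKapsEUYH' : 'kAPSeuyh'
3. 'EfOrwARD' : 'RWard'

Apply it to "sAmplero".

Looking at the pairs, the operation is to flip the case of every letter, then delete the first 3 characters.
Working it through for "sAmplero": intermediate "SaMPLERO", final "PLERO".
(Check on "EfOrwARD": → "eFoRWard" → "RWard" ✓)

PLERO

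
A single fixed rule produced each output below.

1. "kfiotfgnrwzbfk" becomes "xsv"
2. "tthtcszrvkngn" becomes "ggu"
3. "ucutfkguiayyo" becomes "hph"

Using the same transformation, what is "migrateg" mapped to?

The transformation: shift every letter 13 places forward in the alphabet (wrapping around) — i.e. ROT13, then keep only the first 3 characters.
Working it through for "migrateg": intermediate "zvtengrt", final "zvt".

zvt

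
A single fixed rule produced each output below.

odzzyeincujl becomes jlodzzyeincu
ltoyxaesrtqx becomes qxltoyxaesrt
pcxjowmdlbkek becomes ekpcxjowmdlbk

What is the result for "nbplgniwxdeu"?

eunbplgniwxd

The transformation: move the last 2 characters to the front (rotate right by 2).
On "nbplgniwxdeu" that produces "eunbplgniwxd".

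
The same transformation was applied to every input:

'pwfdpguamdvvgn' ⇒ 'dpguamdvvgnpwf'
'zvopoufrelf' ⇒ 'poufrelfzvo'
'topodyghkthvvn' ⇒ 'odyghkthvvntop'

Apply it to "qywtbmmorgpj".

tbmmorgpjqyw

In each case the input is transformed by: move the first 3 characters to the end (rotate left by 3).
So "qywtbmmorgpj" becomes "tbmmorgpjqyw".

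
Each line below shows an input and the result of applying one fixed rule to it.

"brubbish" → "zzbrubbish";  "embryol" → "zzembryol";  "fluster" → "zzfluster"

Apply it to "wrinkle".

zzwrinkle

Each output is the input with this applied: prepend "zz".
Doing the same to "wrinkle": "zzwrinkle".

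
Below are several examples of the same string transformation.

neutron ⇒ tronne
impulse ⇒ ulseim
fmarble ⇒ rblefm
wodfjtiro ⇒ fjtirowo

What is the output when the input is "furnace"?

nacefu

Each output is the input with this applied: move the first 3 characters to the end (rotate left by 3), then delete the last character.
"furnace" → "nacefur" → "nacefu".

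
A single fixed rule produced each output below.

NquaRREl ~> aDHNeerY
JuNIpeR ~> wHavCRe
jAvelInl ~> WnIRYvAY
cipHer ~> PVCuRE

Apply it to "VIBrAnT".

ivoEnAg

In each case the input is transformed by: shift every letter 13 places forward in the alphabet (wrapping around) — i.e. ROT13, then flip the case of every letter.
"VIBrAnT" → "ivoEnAg".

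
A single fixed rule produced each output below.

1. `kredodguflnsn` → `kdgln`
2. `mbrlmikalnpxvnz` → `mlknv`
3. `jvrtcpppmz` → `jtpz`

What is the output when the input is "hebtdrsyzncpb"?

htsnb

The transformation: keep one character in every 3, starting at position 1 (positions 1st, 4th, 7th, ...).
Applying that to "hebtdrsyzncpb" gives "htsnb".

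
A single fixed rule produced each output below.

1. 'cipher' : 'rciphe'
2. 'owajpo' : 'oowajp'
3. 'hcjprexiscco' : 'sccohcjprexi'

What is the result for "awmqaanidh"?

idhawmqaan

The transformation: swap the front and back halves of the string, then move the first 2 characters to the end (rotate left by 2).
On "awmqaanidh": the first step gives "anidhawmqa", and the second then gives "idhawmqaan".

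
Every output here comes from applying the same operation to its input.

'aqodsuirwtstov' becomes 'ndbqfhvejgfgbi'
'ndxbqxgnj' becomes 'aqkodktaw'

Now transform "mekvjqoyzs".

zrxiwdblmf

In each case the input is transformed by: shift every letter 13 places forward in the alphabet (wrapping around) — i.e. ROT13.
Doing the same to "mekvjqoyzs": "zrxiwdblmf".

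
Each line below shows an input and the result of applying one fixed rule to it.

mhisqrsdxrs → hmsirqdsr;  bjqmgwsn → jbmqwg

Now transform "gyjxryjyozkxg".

ygxjyryjzox

What's happening: swap each adjacent pair of characters (1↔2, 3↔4, ...), then delete the last 2 characters.
Applying both steps to "gyjxryjyozkxg": "ygxjyryjzoxkg", then "ygxjyryjzox".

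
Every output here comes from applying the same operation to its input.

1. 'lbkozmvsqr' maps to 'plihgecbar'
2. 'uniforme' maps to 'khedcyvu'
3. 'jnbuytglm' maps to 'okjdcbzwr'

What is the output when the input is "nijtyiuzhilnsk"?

The rule is to sort the characters into reverse alphabetical order, then shift every letter 10 places backward in the alphabet (wrapping around).
Starting from "nijtyiuzhilnsk": after the first operation, "zyutsnnlkjiiih"; after the second, "pokjiddbazyyyx".

pokjiddbazyyyx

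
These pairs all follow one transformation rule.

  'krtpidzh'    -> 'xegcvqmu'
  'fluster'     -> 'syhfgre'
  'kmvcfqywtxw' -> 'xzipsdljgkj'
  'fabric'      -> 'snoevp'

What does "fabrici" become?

snoevpv

The rule is to shift every letter 13 places forward in the alphabet (wrapping around) — i.e. ROT13.
So "fabrici" becomes "snoevpv".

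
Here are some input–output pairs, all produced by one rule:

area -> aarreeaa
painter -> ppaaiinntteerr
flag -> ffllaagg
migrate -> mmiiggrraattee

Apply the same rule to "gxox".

ggxxooxx

Rule — double every character.
For "gxox" the result is "ggxxooxx".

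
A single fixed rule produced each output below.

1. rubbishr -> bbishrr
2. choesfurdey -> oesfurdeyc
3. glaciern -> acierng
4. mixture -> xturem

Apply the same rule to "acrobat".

robata

What's happening: move the first 2 characters to the end (rotate left by 2), then delete the last character.
Working it through for "acrobat": intermediate "robatac", final "robata".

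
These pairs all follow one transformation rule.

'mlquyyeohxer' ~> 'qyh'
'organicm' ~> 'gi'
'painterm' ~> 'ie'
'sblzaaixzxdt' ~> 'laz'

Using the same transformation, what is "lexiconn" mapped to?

In each case the input is transformed by: delete the last character, then keep one character in every 3, starting at position 3 (positions 3rd, 6th, 9th, ...).
Applying both steps to "lexiconn": "lexicon", then "xo".
(Check on "organicm": → "organic" → "gi" ✓)

xo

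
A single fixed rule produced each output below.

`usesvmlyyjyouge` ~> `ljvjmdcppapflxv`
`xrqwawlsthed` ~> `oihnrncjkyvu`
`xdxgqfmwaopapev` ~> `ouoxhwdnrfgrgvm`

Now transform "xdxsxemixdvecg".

ouojovdzoumvtx

The rule is to shift every letter 9 places backward in the alphabet (wrapping around).
"xdxsxemixdvecg" → "ouojovdzoumvtx".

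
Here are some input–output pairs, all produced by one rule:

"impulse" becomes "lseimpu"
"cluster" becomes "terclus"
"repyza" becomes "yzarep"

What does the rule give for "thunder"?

The pattern: move the last 3 characters to the front (rotate right by 3).
For "thunder" the result is "derthun".

derthun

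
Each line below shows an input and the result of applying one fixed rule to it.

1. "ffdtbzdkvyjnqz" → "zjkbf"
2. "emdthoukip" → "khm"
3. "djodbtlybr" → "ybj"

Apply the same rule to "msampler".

rps

Rule — keep one character in every 3, starting at position 2 (positions 2nd, 5th, 8th, ...), then reverse the string.
Doing the same to "msampler": "rps".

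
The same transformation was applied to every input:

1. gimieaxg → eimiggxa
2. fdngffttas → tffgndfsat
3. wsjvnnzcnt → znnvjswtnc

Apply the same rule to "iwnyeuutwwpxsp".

The transformation: reverse the string, then move the first 3 characters to the end (rotate left by 3).
For "iwnyeuutwwpxsp", step one produces "psxpwwtuueynwi"; step two turns that into "pwwtuueynwipsx".

pwwtuueynwipsx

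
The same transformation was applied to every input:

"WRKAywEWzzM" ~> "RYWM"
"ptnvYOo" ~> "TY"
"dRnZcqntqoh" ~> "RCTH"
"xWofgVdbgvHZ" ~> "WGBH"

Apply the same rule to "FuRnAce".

What's happening: keep one character in every 3, starting at position 2 (positions 2nd, 5th, 8th, ...), then convert every letter to uppercase.
On "FuRnAce": the first step gives "uA", and the second then gives "UA".

UA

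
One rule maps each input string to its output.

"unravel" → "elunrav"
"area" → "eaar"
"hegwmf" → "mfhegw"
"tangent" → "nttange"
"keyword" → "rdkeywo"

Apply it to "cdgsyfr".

Each output is the input with this applied: move the last 2 characters to the front (rotate right by 2).
So "cdgsyfr" becomes "frcdgsy".

frcdgsy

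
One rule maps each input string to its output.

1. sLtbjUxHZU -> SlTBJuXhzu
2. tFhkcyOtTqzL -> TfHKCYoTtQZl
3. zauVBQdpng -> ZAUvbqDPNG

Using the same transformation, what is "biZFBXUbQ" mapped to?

The rule is to flip the case of every letter.
Applying that to "biZFBXUbQ" gives "BIzfbxuBq".

BIzfbxuBq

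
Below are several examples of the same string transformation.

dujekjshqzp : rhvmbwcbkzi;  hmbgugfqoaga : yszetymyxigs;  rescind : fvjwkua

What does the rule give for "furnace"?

What's happening: move the last 2 characters to the front (rotate right by 2), then shift every letter 8 places backward in the alphabet (wrapping around).
Working it through for "furnace": intermediate "cefurna", final "uwxmjfs".

uwxmjfs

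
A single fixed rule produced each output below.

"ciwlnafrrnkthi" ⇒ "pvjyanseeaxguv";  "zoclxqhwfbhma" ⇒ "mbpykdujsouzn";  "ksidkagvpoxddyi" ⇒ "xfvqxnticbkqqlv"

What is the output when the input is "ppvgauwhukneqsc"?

ccitnhjuhxardfp

Looking at the pairs, the operation is to shift every letter 13 places forward in the alphabet (wrapping around) — i.e. ROT13.
Applying that to "ppvgauwhukneqsc" gives "ccitnhjuhxardfp".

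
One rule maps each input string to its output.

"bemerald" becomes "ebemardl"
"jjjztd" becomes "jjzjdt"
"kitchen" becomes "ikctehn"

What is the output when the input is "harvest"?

Each output is the input with this applied: swap each adjacent pair of characters (1↔2, 3↔4, ...).
Doing the same to "harvest": "ahvrset".

ahvrset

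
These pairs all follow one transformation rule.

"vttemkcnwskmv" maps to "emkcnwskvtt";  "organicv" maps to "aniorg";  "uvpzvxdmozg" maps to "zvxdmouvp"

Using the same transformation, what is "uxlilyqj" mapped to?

Rule — delete the last 2 characters, then move the first 3 characters to the end (rotate left by 3).
For "uxlilyqj" the result is "ilyuxl".

ilyuxl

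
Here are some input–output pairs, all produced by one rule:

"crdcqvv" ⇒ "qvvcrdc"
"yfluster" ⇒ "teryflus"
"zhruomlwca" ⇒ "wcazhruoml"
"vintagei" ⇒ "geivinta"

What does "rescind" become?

indresc

The transformation: move the last 3 characters to the front (rotate right by 3).
For "rescind" the result is "indresc".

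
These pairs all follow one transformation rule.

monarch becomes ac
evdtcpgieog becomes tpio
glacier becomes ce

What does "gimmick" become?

mc

Each output is the input with this applied: keep every other character starting from the second (positions 2nd, 4th, 6th, ...), then delete the first character.
For "gimmick", step one produces "imc"; step two turns that into "mc".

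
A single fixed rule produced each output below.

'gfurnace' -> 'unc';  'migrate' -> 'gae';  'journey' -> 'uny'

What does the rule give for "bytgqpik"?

Each output is the input with this applied: delete the first character, then keep every other character starting from the second (positions 2nd, 4th, 6th, ...).
For "bytgqpik", step one produces "ytgqpik"; step two turns that into "tqi".

tqi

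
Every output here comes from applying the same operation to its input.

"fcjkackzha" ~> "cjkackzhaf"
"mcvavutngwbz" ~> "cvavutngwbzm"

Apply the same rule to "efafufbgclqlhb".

Rule — move the first character to the end.
Applying that to "efafufbgclqlhb" gives "fafufbgclqlhbe".

fafufbgclqlhbe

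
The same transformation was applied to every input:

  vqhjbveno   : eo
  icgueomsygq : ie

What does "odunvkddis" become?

The transformation: keep every other character starting from the first (positions 1st, 3rd, 5th, ...), then keep only the vowels.
For "odunvkddis", step one produces "ouvdi"; step two turns that into "oui".

oui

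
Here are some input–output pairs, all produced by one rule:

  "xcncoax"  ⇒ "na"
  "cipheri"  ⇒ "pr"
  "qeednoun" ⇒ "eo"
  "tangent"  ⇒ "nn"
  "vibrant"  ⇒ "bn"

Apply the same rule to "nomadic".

mi

The pattern: keep one character in every 3, starting at position 3 (positions 3rd, 6th, 9th, ...).
"nomadic" → "mi".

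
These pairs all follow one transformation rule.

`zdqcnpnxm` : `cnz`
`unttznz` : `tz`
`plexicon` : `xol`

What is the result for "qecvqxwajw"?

The transformation: move the first 2 characters to the end (rotate left by 2), then keep one character in every 3, starting at position 2 (positions 2nd, 5th, 8th, ...).
Doing the same to "qecvqxwajw": "vww".
(Check on "plexicon": → "exiconpl" → "xol" ✓)

vww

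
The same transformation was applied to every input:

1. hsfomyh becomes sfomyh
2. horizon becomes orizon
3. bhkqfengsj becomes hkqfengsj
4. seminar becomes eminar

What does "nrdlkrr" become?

Each output is the input with this applied: delete the first character.
Applying that to "nrdlkrr" gives "rdlkrr".

rdlkrr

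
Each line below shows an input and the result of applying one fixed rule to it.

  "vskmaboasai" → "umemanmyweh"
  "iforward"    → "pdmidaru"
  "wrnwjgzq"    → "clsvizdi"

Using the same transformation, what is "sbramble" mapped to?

qxnymdne

What's happening: reverse the string, then shift every letter 12 places forward in the alphabet (wrapping around).
"sbramble" → "qxnymdne".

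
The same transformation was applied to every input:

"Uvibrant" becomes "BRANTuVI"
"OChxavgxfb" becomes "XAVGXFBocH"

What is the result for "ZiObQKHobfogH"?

BqkhOBFOGhzIo

In each case the input is transformed by: move the first 3 characters to the end (rotate left by 3), then flip the case of every letter.
Starting from "ZiObQKHobfogH": after the first operation, "bQKHobfogHZiO"; after the second, "BqkhOBFOGhzIo".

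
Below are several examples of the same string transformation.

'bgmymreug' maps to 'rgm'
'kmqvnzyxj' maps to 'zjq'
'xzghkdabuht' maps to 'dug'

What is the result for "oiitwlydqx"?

In each case the input is transformed by: keep one character in every 3, starting at position 3 (positions 3rd, 6th, 9th, ...), then move the first character to the end.
On "oiitwlydqx": the first step gives "ilq", and the second then gives "lqi".

lqi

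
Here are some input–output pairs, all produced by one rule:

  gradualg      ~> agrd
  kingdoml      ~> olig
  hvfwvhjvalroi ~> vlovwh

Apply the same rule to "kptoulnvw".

lvpo

The rule is to keep every other character starting from the second (positions 2nd, 4th, 6th, ...), then swap the front and back halves of the string.
For "kptoulnvw", step one produces "polv"; step two turns that into "lvpo".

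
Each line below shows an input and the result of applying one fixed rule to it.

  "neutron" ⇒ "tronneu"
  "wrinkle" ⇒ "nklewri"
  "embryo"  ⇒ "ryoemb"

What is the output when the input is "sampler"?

In each case the input is transformed by: move the first 3 characters to the end (rotate left by 3).
Applying that to "sampler" gives "plersam".

plersam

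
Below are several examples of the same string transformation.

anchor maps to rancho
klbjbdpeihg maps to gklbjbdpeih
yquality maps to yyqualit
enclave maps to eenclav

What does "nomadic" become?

The rule is to move the last character to the front.
On "nomadic" that produces "cnomadi".

cnomadi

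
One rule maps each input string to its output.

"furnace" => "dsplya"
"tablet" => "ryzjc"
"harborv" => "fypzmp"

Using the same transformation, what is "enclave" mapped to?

Each output is the input with this applied: shift every letter 2 places backward in the alphabet (wrapping around), then delete the last character.
"enclave" → "clajytc" → "clajyt".

clajyt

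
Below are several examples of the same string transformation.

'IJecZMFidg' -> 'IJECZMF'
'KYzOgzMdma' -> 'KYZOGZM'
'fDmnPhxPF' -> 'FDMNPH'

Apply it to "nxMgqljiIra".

NXMGQLJI

Rule — delete the last 3 characters, then convert every letter to uppercase.
Working it through for "nxMgqljiIra": intermediate "nxMgqlji", final "NXMGQLJI".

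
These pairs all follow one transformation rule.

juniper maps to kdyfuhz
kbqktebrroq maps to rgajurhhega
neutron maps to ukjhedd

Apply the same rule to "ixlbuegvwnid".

In each case the input is transformed by: move the first character to the end, then shift every letter 10 places backward in the alphabet (wrapping around).
Starting from "ixlbuegvwnid": after the first operation, "xlbuegvwnidi"; after the second, "nbrkuwlmdyty".

nbrkuwlmdyty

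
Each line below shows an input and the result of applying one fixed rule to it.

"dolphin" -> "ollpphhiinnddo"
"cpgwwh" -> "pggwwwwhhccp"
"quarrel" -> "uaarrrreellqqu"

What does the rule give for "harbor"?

Looking at the pairs, the operation is to double every character, then move the first 3 characters to the end (rotate left by 3).
Starting from "harbor": after the first operation, "hhaarrbboorr"; after the second, "arrbboorrhha".

arrbboorrhha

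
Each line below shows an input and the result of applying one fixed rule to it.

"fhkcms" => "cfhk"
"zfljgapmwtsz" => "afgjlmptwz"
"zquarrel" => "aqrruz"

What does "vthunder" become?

Looking at the pairs, the operation is to delete the last 2 characters, then sort the characters into alphabetical order.
Working it through for "vthunder": intermediate "vthund", final "dhntuv".

dhntuv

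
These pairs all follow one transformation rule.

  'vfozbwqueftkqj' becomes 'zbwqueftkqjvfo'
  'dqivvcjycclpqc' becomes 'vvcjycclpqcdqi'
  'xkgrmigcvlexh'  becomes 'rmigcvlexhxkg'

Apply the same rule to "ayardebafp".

rdebafpaya

The pattern: move the first 3 characters to the end (rotate left by 3).
So "ayardebafp" becomes "rdebafpaya".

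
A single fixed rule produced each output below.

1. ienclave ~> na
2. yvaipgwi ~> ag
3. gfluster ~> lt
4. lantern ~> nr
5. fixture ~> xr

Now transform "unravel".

Looking at the pairs, the operation is to keep one character in every 3, starting at position 3 (positions 3rd, 6th, 9th, ...).
Applying that to "unravel" gives "re".

re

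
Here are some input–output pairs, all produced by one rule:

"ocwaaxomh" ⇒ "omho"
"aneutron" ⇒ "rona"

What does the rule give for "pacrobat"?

batp

Rule — move the last 3 characters to the front (rotate right by 3), then keep only the first 4 characters.
Applying both steps to "pacrobat": "batpacro", then "batp".
(Check on "ocwaaxomh": → "omhocwaax" → "omho" ✓)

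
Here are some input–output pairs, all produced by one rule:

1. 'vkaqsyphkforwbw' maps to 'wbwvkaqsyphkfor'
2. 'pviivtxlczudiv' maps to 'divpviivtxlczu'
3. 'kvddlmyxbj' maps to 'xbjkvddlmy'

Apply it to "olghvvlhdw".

hdwolghvvl

Each output is the input with this applied: move the last 3 characters to the front (rotate right by 3).
For "olghvvlhdw" the result is "hdwolghvvl".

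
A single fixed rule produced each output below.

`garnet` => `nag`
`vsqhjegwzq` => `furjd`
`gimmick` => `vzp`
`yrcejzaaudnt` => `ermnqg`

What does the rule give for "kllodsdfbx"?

ybfsk

The transformation: keep every other character starting from the second (positions 2nd, 4th, 6th, ...), then shift every letter 13 places forward in the alphabet (wrapping around) — i.e. ROT13.
Working it through for "kllodsdfbx": intermediate "losfx", final "ybfsk".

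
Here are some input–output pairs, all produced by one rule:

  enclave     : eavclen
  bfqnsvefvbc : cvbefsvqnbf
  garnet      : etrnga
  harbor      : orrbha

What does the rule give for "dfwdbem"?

The rule is to swap each adjacent pair of characters (1↔2, 3↔4, ...), then reverse the string.
So "dfwdbem" becomes "mbewddf".

mbewddf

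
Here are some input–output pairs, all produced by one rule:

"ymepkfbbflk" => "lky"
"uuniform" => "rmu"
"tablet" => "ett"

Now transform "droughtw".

Rule — move the last 2 characters to the front (rotate right by 2), then keep only the first 3 characters.
Starting from "droughtw": after the first operation, "twdrough"; after the second, "twd".

twd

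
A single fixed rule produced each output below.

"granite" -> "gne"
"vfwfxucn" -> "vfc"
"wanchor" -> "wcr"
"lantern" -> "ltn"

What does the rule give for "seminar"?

sir

In each case the input is transformed by: keep one character in every 3, starting at position 1 (positions 1st, 4th, 7th, ...).
So "seminar" becomes "sir".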